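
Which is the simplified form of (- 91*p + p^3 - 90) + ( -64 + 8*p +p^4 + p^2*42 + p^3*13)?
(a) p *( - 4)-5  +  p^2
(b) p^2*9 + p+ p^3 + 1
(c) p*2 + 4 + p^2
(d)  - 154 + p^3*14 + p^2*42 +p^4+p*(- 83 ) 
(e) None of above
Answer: d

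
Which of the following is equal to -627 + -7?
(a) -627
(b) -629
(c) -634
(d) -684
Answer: c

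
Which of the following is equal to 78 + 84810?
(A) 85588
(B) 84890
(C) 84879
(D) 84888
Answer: D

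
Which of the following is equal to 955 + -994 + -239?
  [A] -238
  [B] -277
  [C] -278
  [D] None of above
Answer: C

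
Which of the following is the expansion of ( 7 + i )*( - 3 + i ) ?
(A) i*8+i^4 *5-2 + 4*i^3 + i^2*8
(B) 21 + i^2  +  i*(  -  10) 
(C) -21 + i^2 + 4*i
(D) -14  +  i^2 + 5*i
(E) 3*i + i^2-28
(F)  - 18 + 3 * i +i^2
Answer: C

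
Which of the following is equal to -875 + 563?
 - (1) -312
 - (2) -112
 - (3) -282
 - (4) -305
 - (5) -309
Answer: 1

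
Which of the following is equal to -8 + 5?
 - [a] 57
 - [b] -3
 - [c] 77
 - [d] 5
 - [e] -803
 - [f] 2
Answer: b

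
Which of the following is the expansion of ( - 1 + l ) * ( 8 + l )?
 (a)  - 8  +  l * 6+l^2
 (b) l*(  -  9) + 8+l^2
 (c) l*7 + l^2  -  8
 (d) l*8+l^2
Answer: c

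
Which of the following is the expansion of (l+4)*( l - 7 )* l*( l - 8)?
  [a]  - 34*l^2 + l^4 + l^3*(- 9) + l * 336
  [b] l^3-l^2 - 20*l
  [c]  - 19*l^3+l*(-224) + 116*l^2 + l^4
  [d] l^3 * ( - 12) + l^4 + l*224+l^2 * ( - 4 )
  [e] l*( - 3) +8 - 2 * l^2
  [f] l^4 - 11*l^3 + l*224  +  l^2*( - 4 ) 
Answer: f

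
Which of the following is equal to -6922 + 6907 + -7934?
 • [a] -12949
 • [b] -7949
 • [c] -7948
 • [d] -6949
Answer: b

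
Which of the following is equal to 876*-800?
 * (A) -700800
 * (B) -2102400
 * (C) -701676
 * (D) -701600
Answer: A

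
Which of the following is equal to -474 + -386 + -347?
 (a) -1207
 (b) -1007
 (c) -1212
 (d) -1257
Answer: a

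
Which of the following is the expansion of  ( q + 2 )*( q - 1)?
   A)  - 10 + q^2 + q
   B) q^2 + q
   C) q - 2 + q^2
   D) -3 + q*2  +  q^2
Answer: C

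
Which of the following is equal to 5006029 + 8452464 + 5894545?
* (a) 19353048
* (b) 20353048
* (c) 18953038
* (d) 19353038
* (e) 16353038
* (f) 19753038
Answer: d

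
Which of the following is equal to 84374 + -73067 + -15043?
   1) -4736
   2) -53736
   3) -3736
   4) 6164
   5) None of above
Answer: 3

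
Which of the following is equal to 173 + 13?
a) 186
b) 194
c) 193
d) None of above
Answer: a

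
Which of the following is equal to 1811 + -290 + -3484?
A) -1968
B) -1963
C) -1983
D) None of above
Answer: B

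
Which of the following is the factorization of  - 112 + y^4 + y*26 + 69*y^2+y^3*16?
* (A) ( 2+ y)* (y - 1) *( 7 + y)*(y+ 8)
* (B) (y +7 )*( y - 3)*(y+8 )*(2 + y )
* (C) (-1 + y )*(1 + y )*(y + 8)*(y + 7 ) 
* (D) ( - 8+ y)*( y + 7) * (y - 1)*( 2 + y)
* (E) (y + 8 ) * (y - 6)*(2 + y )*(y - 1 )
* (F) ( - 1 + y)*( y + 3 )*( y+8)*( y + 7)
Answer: A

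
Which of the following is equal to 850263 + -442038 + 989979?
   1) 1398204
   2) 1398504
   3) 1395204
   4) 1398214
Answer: 1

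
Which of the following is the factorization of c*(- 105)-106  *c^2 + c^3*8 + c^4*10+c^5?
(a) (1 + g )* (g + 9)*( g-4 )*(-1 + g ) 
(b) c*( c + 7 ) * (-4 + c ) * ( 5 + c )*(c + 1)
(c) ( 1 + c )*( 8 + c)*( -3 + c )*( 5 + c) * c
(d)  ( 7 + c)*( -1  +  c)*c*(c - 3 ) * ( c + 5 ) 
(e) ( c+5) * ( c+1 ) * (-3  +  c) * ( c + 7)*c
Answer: e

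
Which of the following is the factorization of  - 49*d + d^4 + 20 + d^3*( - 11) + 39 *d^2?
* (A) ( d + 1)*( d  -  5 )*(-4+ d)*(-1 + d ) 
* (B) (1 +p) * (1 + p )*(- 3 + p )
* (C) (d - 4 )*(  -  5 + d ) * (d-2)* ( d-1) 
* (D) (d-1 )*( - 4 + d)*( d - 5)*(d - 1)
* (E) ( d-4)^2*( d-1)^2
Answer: D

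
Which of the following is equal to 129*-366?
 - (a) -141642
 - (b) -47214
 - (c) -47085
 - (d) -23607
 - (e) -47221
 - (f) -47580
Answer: b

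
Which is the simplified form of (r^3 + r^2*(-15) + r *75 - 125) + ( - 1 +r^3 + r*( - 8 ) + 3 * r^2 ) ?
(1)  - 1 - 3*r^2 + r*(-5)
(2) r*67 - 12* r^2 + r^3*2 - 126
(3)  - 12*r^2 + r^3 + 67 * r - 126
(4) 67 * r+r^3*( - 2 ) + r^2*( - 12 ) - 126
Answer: 2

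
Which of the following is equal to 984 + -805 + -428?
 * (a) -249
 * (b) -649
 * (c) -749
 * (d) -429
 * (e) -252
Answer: a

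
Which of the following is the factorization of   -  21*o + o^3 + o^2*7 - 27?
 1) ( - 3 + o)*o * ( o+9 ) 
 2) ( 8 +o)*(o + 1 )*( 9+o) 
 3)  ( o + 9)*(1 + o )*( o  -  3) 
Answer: 3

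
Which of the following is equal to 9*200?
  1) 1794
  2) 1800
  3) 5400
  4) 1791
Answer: 2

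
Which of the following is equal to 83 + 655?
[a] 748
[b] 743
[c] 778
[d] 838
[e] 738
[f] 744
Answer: e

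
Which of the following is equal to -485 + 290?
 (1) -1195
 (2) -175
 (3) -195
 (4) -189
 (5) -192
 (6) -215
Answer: 3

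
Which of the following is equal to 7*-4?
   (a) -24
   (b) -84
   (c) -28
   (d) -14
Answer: c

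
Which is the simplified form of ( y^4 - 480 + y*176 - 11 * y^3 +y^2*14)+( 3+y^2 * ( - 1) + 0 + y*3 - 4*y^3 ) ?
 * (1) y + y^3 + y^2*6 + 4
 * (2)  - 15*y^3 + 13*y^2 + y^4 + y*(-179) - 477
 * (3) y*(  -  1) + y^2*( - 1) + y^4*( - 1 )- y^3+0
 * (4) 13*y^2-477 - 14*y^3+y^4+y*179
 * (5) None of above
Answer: 5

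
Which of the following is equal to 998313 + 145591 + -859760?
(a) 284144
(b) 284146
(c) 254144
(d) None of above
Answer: a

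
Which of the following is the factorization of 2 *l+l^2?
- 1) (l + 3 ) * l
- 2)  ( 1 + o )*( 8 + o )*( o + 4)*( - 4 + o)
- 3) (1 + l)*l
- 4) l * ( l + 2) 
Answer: 4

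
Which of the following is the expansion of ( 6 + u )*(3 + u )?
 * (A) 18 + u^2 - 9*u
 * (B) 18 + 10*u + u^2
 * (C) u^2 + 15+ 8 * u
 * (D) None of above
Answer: D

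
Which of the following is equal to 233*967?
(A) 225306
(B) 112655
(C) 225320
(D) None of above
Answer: D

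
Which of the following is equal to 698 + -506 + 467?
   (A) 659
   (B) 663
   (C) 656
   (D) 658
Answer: A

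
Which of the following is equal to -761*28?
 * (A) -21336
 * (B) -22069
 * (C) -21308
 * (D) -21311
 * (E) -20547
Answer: C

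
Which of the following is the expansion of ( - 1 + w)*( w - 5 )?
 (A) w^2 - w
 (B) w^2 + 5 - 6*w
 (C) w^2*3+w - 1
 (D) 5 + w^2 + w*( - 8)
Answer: B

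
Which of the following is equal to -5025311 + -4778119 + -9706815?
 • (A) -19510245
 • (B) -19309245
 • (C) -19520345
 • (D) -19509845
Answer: A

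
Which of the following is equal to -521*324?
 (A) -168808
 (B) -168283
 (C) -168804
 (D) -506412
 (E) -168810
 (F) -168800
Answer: C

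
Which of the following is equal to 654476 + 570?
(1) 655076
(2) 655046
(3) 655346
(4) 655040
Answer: 2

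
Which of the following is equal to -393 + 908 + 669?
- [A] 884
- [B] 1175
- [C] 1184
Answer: C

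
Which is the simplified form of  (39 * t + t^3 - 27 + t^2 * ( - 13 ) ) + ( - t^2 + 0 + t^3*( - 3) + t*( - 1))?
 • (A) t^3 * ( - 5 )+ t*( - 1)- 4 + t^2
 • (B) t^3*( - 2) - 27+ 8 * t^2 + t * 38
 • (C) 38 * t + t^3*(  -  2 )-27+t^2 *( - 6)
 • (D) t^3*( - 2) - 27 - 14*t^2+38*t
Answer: D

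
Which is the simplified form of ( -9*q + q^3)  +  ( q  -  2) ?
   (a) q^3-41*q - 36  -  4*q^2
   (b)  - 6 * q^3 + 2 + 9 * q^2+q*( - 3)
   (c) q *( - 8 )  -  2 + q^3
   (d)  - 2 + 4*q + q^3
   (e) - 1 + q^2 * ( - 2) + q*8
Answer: c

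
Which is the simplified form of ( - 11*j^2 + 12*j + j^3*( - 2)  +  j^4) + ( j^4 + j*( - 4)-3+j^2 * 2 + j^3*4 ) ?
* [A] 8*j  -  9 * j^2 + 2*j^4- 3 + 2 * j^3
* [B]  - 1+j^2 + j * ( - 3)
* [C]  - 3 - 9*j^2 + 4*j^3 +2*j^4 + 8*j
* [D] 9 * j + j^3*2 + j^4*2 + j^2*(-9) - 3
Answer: A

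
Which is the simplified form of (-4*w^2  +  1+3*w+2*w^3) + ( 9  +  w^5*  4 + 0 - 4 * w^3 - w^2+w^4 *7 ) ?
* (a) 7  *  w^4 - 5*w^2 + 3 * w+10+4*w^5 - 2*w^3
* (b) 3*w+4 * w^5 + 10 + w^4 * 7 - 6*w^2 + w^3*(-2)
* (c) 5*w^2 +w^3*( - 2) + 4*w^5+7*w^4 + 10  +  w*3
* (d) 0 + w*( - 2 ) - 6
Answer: a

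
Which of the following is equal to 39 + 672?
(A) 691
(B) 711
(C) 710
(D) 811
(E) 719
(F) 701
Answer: B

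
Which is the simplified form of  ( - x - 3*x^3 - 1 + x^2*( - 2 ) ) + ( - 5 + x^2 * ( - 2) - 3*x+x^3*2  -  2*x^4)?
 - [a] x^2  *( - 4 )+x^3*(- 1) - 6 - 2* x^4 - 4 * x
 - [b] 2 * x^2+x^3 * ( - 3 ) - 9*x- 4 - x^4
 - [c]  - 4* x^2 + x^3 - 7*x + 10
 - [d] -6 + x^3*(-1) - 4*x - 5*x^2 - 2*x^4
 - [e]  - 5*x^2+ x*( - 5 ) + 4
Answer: a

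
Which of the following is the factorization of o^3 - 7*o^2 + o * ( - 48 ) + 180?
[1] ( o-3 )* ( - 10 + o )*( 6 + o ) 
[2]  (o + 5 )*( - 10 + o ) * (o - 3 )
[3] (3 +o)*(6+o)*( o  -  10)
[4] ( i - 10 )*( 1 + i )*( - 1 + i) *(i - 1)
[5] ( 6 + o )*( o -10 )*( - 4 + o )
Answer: 1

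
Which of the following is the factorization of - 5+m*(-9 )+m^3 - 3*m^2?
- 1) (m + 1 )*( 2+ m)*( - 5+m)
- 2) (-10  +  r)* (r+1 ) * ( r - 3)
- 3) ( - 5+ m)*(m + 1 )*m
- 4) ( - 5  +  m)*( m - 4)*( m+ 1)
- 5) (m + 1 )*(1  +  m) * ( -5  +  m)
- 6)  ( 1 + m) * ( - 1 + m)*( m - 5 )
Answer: 5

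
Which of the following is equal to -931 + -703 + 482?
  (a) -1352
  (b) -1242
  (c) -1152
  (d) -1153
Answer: c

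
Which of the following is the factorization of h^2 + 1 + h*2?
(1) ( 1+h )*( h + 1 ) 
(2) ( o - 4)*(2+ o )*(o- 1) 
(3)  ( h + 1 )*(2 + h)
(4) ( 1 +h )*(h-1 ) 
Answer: 1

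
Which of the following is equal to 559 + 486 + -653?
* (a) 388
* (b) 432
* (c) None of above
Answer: c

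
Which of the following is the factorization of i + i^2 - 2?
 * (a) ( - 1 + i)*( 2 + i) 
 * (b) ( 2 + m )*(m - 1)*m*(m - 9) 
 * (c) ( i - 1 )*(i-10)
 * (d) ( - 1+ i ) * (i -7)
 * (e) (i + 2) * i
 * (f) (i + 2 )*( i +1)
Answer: a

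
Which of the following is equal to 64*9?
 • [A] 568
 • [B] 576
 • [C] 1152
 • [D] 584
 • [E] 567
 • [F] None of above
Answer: B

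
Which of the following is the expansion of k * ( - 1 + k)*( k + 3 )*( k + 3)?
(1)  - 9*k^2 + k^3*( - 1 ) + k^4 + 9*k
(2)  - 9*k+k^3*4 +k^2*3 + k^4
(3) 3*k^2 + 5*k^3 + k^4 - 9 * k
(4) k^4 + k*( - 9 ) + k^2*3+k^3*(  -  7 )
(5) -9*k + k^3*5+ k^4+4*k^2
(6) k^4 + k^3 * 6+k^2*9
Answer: 3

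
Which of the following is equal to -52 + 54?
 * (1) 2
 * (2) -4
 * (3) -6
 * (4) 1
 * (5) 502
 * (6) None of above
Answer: 1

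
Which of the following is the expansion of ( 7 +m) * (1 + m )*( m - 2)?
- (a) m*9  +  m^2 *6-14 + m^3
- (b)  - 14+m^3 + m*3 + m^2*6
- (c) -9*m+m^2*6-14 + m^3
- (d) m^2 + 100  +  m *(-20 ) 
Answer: c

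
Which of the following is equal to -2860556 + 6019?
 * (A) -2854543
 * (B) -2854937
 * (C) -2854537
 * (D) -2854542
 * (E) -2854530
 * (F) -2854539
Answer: C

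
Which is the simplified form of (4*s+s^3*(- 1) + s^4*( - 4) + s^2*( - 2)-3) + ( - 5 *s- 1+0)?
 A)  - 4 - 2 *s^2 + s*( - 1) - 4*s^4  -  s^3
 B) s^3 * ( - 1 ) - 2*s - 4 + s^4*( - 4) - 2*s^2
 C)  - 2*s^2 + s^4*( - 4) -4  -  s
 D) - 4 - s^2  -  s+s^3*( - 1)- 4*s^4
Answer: A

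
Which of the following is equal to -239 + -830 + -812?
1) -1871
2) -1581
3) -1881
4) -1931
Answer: 3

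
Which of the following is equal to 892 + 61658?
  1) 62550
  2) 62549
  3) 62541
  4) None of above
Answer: 1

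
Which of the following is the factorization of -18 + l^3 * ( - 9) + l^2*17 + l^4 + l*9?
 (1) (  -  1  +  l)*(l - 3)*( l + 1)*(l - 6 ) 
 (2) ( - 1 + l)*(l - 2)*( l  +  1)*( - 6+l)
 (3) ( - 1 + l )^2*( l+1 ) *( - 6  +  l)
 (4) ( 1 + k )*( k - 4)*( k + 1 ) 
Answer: 1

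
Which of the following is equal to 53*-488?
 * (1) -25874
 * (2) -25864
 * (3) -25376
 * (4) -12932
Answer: 2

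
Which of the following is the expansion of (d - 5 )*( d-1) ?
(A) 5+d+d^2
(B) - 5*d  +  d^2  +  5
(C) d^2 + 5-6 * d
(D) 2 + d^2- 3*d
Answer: C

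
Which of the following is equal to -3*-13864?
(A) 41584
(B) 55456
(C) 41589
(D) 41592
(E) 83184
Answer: D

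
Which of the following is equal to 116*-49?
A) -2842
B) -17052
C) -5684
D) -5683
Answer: C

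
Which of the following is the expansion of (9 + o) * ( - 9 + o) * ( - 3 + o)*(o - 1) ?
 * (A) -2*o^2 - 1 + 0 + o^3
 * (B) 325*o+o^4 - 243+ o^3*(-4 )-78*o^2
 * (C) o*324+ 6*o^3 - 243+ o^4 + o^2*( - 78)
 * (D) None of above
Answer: D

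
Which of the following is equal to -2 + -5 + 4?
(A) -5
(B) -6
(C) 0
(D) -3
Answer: D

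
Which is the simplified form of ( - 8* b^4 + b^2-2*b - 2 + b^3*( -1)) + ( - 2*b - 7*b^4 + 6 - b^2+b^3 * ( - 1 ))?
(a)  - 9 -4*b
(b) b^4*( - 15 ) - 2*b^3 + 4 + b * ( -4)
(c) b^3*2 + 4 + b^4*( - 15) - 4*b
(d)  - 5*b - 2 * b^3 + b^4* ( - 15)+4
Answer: b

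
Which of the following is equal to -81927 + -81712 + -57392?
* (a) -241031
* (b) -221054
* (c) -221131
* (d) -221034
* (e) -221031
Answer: e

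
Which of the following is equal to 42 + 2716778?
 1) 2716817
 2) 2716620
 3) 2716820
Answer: 3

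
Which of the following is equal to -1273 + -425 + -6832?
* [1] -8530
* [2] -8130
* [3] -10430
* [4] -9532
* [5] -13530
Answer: 1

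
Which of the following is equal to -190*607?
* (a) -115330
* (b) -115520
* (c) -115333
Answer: a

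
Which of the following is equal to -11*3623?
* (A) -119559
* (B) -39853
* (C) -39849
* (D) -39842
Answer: B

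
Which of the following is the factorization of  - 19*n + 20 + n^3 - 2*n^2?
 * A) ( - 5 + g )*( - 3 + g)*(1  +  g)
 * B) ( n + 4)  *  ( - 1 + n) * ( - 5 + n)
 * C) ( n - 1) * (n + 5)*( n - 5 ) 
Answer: B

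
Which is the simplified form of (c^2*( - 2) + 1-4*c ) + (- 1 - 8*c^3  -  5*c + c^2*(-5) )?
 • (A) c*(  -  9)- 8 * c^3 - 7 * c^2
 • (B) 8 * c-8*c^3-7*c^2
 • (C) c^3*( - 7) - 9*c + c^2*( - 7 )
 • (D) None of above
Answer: A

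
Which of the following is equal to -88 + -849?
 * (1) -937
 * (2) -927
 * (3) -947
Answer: 1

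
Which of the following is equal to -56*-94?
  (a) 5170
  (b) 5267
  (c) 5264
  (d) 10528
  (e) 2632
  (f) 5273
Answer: c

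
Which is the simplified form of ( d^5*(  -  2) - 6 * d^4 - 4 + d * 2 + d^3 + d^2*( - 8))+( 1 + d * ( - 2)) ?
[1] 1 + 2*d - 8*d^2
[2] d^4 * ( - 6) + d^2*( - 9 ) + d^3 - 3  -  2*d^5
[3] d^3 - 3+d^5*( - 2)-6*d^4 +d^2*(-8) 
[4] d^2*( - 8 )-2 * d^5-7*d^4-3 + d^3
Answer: 3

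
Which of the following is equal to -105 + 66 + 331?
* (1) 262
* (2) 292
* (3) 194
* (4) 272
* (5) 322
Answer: 2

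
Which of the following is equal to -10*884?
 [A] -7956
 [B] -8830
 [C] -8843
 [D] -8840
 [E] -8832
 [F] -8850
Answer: D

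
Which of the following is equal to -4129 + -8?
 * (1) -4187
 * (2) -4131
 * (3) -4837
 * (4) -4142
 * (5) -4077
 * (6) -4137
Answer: 6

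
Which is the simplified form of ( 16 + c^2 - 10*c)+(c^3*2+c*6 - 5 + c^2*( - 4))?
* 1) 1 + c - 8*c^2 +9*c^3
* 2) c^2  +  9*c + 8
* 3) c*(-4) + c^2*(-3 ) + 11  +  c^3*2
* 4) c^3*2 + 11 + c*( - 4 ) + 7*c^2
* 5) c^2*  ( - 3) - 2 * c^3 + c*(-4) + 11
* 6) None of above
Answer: 3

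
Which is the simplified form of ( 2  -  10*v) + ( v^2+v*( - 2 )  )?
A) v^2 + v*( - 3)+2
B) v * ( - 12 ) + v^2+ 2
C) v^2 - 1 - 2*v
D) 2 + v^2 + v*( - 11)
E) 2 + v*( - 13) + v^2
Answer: B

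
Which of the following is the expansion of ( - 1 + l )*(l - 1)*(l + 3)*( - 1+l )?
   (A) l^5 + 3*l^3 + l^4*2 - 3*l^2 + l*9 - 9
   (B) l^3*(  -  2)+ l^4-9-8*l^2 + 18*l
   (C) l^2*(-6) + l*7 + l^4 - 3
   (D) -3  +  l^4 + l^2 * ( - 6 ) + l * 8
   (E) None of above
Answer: D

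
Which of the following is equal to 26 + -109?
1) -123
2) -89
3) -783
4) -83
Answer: 4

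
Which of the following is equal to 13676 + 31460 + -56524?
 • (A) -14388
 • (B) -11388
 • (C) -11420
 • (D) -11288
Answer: B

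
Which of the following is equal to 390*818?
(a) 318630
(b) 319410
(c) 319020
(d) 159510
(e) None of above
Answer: c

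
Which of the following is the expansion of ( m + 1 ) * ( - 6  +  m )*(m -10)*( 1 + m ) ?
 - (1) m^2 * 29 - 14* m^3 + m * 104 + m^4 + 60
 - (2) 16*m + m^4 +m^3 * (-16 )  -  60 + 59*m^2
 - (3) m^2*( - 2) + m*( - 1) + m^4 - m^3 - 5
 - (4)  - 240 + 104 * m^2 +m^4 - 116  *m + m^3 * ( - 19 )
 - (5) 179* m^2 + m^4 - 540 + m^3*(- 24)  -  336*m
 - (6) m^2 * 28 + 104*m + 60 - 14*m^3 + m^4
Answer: 1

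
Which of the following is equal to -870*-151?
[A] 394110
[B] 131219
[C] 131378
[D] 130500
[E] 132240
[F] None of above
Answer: F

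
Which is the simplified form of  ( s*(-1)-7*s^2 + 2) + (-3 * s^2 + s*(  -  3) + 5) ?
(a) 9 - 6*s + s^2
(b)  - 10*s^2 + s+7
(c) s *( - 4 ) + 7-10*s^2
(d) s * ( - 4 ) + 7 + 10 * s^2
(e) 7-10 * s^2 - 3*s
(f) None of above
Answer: c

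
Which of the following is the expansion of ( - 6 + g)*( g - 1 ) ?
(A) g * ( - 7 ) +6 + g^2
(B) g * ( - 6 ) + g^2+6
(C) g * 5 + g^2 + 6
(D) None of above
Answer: A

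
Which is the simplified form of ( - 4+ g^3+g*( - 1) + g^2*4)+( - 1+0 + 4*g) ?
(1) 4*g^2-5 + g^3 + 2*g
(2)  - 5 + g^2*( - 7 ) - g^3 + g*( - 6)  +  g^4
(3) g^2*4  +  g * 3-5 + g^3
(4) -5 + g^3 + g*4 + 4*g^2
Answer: 3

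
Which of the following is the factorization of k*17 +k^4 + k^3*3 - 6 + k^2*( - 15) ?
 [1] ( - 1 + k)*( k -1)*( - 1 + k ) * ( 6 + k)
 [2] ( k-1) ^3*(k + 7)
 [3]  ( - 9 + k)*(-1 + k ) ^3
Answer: 1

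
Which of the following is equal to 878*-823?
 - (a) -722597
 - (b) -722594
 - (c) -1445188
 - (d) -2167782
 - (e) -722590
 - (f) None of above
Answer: b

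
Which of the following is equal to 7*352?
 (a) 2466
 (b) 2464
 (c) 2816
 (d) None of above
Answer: b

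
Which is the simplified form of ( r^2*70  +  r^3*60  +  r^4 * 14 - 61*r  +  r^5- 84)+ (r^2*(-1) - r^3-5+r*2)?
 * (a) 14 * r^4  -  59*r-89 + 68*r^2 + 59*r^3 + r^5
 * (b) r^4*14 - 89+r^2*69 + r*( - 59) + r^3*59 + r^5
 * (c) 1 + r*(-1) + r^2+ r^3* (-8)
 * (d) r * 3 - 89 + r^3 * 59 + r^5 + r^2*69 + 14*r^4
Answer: b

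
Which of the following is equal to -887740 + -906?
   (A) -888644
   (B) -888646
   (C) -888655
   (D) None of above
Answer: B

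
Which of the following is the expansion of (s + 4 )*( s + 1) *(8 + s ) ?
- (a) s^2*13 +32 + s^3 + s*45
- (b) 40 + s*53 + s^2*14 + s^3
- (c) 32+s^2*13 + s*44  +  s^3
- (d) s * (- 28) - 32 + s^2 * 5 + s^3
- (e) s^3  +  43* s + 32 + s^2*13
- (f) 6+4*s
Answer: c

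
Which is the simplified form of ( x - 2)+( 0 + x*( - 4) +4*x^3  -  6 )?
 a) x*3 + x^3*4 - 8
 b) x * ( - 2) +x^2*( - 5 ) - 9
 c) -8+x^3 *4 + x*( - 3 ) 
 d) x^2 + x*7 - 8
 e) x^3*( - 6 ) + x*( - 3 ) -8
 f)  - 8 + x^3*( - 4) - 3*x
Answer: c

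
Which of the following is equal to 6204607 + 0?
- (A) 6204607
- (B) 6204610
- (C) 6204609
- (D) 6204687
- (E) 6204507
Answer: A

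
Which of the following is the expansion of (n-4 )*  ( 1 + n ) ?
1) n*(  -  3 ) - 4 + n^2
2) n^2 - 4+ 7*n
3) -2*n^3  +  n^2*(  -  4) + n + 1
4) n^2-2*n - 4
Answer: 1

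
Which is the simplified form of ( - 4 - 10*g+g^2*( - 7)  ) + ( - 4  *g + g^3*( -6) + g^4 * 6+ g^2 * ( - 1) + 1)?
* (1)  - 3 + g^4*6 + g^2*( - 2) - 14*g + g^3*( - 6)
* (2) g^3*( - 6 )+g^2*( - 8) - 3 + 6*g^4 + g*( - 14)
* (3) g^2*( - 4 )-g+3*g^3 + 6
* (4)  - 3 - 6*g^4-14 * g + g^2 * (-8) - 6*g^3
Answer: 2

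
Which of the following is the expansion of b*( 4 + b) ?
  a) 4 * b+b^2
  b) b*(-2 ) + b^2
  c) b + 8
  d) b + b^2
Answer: a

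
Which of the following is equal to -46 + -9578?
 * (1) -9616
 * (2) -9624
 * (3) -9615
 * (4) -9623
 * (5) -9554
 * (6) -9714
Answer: 2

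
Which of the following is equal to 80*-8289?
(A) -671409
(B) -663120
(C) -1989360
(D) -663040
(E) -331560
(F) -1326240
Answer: B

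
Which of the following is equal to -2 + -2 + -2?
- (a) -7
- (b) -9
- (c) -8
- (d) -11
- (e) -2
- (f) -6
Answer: f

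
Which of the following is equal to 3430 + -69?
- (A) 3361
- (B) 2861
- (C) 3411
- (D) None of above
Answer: A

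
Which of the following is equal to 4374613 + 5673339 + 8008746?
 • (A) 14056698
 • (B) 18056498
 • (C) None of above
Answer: C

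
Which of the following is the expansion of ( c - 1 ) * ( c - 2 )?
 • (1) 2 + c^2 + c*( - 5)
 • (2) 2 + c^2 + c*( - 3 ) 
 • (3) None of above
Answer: 2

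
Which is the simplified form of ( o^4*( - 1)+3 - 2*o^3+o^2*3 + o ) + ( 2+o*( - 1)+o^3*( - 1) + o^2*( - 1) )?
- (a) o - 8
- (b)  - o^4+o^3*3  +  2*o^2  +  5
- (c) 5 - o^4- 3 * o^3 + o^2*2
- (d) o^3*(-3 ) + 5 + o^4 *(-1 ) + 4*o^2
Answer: c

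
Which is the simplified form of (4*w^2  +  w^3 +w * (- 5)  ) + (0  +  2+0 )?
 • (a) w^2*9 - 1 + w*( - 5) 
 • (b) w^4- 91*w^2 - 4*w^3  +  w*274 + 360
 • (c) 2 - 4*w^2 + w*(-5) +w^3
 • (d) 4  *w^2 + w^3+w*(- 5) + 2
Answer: d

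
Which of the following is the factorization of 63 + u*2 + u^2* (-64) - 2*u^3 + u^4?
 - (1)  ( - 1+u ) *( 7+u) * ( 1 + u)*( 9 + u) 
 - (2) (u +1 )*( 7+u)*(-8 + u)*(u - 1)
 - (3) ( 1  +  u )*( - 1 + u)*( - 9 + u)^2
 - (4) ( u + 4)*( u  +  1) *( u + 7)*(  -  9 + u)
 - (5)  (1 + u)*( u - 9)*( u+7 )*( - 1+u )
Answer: 5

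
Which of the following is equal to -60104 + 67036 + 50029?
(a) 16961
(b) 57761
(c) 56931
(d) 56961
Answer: d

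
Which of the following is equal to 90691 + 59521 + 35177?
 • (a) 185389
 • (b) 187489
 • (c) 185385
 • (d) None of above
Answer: a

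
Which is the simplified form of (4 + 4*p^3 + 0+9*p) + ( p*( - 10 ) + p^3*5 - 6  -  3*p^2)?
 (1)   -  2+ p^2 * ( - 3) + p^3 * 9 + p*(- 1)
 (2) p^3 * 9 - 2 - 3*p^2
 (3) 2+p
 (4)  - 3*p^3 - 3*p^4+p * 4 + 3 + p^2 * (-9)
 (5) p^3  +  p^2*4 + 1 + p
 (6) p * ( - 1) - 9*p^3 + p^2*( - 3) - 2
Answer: 1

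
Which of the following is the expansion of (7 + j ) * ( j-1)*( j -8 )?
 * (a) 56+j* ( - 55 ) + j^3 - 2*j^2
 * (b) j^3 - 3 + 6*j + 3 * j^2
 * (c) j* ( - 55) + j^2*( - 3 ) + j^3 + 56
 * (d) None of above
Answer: a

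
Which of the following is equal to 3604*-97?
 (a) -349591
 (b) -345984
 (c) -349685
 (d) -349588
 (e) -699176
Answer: d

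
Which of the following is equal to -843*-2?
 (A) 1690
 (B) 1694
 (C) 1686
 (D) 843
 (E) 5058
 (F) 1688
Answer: C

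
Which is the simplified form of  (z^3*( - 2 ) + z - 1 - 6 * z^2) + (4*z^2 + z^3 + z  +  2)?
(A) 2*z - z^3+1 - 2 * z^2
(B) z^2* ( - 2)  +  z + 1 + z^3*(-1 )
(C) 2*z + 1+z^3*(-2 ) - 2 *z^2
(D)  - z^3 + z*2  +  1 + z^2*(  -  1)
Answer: A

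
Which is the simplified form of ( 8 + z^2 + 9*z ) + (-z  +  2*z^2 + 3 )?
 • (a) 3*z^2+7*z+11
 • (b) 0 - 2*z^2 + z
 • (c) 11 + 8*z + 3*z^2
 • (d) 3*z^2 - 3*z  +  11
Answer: c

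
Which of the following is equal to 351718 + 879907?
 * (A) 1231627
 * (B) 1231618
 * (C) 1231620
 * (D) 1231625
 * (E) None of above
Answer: D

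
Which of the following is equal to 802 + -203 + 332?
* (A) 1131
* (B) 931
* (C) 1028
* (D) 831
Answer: B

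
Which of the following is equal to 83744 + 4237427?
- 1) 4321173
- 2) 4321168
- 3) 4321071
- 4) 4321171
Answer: 4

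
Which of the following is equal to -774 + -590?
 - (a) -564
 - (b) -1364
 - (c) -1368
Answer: b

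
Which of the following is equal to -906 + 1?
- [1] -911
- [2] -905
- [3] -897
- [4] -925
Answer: 2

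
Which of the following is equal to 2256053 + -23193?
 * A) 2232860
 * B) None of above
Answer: A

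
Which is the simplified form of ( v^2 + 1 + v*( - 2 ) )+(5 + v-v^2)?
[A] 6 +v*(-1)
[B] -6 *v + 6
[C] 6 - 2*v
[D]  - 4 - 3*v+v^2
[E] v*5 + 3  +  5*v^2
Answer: A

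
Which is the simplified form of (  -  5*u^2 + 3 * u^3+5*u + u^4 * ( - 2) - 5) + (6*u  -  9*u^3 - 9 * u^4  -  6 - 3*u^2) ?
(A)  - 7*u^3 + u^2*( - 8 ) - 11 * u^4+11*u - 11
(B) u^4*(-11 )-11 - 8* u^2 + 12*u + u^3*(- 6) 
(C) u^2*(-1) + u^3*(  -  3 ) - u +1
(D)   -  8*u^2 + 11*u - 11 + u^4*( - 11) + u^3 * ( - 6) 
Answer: D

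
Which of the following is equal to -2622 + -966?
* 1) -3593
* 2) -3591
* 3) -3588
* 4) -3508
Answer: 3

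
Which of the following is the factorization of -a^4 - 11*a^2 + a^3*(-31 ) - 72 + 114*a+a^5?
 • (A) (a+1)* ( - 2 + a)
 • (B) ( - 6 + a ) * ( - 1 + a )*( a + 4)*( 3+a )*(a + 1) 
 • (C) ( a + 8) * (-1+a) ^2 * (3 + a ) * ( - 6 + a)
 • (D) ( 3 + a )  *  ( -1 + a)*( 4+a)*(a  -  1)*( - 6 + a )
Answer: D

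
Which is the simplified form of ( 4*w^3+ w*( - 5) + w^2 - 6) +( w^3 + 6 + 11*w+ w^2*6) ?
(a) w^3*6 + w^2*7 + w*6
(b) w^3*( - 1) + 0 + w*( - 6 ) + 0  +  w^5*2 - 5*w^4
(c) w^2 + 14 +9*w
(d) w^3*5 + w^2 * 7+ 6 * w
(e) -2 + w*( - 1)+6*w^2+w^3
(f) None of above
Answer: d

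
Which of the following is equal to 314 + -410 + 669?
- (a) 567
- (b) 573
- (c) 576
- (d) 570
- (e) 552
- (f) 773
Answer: b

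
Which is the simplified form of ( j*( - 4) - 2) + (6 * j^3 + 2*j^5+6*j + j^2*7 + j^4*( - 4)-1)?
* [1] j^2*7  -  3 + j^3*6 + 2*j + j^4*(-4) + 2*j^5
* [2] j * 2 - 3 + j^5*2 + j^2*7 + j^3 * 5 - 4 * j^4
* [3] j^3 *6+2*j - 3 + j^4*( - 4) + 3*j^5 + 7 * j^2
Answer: 1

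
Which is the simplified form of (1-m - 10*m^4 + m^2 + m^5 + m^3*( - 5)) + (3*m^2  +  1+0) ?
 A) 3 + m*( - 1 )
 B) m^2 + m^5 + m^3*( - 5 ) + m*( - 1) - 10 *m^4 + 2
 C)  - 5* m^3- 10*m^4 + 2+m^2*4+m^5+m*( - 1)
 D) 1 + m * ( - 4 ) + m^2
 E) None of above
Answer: C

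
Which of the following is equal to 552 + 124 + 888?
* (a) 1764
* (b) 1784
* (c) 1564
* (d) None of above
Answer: c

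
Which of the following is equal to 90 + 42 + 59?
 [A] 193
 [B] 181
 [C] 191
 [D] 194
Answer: C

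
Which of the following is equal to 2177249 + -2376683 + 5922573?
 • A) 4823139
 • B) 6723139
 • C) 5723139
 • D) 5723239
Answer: C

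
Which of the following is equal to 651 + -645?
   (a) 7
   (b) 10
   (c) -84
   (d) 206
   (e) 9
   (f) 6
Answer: f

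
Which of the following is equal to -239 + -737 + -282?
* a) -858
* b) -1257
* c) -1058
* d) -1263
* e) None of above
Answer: e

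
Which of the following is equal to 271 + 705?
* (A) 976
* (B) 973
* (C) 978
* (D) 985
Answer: A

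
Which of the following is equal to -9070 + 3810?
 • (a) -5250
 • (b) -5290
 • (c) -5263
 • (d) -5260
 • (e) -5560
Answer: d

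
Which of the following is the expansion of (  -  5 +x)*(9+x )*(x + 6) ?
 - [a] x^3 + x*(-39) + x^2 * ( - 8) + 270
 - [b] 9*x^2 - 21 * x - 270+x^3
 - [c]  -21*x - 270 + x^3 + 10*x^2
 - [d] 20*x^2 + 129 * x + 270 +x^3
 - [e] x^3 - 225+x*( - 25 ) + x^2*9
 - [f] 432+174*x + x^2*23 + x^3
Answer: c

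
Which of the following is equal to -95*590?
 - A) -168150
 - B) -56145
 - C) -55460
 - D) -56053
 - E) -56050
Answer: E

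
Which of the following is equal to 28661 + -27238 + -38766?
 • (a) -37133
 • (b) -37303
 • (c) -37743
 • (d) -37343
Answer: d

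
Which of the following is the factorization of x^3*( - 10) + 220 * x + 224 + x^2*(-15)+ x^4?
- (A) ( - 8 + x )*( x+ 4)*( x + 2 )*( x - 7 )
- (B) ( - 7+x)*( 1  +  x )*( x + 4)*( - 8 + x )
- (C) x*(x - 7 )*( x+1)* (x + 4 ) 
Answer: B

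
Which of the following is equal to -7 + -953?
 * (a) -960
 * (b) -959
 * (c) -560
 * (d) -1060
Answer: a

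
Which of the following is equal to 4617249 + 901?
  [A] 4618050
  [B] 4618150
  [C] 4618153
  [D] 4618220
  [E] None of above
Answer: B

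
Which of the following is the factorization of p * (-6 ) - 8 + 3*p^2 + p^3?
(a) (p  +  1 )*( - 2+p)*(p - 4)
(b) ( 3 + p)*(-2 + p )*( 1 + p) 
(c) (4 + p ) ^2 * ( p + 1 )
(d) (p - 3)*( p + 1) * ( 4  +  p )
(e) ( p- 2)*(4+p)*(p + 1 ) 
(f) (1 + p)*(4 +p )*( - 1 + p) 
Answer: e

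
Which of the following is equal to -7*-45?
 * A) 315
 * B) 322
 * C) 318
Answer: A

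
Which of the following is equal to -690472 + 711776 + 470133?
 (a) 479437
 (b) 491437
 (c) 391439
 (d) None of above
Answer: b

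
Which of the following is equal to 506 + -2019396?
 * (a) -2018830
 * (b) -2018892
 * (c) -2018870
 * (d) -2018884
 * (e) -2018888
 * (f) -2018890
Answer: f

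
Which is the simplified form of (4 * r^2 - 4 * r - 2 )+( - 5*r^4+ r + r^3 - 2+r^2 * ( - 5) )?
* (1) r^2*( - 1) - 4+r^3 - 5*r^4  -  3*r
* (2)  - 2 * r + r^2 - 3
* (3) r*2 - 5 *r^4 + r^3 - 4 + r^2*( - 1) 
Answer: 1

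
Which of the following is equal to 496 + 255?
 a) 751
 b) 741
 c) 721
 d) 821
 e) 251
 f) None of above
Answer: a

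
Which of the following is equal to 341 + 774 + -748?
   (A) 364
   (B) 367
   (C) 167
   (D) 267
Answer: B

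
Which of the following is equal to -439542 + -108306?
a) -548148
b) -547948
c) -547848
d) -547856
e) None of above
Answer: c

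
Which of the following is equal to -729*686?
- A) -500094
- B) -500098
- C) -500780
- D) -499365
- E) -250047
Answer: A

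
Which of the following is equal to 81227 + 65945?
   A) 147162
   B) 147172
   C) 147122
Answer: B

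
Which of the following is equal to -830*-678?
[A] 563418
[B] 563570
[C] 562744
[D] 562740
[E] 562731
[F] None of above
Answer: D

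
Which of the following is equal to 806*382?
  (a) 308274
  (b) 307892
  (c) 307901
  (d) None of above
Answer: b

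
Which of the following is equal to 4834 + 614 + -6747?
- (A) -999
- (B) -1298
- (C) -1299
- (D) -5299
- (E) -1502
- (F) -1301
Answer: C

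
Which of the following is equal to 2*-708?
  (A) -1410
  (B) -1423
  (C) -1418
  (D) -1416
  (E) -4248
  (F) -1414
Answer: D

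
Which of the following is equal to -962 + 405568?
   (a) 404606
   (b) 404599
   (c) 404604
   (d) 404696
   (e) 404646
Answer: a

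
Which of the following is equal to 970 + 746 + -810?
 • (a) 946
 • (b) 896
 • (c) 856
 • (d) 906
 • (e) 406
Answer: d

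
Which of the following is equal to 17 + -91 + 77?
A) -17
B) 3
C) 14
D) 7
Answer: B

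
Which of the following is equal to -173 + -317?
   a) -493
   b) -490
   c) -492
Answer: b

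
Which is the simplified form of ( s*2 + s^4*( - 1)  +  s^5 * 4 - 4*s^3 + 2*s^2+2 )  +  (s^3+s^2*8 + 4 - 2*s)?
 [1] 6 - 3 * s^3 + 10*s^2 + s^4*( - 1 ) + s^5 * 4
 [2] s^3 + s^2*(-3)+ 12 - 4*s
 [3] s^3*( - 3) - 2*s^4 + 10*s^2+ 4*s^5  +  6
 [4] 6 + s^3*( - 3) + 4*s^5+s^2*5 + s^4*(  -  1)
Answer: 1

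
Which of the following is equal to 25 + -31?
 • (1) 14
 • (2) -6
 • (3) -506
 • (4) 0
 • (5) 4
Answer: 2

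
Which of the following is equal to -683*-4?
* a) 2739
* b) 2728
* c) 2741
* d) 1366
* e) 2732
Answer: e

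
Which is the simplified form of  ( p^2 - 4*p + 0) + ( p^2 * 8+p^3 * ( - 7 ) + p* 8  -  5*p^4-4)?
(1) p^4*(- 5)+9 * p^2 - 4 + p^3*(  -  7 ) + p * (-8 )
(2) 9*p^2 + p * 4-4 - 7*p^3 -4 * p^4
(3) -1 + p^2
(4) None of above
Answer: 4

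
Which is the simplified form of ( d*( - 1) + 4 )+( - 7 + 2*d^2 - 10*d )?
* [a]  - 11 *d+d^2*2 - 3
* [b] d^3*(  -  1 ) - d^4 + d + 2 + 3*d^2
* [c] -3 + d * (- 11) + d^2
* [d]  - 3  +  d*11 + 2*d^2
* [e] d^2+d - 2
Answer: a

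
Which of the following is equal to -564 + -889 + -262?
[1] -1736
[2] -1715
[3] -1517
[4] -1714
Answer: 2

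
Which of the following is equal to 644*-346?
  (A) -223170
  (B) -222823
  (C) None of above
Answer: C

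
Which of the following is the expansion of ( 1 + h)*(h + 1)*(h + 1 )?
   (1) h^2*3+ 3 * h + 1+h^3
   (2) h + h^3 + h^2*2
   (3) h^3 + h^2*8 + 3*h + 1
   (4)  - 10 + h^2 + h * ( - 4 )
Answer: 1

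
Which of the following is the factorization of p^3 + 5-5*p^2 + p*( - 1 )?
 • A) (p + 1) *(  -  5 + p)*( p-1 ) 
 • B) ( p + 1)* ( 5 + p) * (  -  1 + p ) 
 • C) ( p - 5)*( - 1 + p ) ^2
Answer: A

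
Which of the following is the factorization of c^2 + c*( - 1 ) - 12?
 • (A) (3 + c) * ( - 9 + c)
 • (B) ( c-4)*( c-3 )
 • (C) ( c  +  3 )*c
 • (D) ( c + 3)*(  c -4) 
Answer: D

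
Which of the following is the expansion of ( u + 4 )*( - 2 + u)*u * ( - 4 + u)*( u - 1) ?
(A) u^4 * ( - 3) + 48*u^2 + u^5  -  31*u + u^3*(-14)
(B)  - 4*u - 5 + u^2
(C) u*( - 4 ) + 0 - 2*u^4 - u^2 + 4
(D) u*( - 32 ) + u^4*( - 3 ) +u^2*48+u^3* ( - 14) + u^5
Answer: D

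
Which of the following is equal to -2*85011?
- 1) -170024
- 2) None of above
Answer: 2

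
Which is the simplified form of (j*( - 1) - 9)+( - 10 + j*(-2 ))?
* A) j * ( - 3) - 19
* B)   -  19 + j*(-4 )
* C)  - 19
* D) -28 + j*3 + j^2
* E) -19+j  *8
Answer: A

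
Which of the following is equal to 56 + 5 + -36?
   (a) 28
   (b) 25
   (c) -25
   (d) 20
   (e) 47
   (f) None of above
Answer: b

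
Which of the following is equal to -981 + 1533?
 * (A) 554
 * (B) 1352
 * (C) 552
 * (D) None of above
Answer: C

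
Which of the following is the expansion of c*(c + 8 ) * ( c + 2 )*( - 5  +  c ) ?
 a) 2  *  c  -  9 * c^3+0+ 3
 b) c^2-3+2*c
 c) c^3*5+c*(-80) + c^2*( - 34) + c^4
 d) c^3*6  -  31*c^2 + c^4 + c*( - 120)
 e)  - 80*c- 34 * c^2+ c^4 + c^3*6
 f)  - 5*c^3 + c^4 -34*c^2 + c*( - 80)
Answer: c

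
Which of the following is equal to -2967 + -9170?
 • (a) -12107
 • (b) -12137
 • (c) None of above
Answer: b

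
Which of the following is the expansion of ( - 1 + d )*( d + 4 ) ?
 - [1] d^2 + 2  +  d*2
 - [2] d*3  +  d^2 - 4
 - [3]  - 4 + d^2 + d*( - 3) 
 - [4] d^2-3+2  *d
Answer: 2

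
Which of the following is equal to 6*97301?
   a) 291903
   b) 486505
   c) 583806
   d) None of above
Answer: c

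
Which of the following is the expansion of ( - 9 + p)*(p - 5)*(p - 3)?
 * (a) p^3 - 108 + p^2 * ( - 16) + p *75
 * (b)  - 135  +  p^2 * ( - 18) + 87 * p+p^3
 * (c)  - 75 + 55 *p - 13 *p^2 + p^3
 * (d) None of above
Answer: d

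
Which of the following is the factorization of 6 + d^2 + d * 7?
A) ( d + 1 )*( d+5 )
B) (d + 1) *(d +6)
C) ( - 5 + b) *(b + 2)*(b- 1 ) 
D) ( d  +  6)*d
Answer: B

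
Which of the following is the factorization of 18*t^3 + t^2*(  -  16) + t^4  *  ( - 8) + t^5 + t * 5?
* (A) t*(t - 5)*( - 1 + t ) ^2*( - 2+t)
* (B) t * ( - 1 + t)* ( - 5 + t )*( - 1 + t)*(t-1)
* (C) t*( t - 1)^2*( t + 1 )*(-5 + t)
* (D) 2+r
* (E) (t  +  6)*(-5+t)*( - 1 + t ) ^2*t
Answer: B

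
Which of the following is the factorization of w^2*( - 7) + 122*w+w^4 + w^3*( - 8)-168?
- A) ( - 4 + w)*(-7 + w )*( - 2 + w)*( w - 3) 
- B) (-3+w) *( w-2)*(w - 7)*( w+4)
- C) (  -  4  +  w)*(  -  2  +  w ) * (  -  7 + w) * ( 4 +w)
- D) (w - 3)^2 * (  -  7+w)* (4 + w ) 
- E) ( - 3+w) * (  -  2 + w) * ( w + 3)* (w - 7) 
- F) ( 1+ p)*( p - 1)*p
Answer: B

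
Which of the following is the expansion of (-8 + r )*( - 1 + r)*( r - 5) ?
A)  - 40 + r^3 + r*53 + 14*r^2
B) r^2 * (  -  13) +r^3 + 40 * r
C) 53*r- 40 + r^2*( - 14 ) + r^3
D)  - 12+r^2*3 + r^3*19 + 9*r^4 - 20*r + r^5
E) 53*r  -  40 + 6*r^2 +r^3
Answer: C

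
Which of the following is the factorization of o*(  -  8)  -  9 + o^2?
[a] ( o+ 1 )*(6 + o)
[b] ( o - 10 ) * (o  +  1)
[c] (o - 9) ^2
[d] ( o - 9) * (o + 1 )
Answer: d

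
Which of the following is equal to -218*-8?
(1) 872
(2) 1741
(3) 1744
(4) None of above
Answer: 3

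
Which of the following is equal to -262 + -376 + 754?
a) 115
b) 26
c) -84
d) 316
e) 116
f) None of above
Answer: e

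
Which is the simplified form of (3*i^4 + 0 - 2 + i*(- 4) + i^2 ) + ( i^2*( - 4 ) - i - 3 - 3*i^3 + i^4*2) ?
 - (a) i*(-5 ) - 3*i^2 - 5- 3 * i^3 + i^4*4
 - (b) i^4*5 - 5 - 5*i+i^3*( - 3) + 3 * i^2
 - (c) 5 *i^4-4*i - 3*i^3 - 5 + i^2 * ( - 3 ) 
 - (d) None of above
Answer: d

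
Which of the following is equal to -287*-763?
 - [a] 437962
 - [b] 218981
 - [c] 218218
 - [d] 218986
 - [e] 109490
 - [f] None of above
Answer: b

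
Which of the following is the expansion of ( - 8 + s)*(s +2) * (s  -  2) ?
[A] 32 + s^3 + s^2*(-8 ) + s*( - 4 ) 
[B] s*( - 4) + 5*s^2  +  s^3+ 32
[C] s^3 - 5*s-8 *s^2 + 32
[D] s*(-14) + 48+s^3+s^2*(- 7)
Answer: A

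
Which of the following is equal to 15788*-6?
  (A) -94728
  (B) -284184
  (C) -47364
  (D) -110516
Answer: A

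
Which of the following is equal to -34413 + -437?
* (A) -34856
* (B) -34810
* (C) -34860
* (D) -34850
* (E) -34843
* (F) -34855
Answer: D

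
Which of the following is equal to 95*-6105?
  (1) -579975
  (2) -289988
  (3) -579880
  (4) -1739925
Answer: 1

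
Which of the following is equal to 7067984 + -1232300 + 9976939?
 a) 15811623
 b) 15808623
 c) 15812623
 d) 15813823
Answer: c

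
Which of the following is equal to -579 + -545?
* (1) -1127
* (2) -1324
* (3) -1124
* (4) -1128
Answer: 3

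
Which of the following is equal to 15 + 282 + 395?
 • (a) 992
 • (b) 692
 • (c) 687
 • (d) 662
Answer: b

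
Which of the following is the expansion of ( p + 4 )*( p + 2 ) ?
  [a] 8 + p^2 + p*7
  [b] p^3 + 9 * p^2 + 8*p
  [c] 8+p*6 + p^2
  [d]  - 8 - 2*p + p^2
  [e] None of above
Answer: c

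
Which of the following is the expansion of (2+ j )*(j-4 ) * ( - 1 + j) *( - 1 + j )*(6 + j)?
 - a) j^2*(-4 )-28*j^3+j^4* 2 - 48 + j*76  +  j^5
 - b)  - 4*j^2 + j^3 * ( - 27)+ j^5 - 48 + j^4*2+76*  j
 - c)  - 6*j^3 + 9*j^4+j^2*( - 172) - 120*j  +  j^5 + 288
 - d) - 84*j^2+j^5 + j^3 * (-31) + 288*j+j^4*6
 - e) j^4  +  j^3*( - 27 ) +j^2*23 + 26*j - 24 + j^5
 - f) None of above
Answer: b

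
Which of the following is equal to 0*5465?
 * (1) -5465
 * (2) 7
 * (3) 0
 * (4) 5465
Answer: 3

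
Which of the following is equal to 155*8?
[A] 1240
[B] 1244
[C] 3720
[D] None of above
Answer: A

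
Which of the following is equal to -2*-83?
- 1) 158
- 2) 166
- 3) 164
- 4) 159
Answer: 2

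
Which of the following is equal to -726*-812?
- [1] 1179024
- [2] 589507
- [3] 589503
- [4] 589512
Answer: 4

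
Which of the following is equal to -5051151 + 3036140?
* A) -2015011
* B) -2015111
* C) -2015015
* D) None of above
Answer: A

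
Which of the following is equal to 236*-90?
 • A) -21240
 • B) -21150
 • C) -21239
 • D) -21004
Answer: A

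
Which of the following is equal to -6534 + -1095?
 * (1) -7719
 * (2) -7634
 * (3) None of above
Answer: 3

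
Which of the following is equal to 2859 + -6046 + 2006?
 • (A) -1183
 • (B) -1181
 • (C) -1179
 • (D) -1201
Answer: B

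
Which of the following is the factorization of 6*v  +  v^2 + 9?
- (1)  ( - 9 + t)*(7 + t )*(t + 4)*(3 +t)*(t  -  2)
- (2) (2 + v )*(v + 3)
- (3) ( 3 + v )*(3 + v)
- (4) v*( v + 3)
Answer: 3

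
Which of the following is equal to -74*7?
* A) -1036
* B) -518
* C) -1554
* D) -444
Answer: B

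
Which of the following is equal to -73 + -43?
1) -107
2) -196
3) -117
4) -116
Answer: 4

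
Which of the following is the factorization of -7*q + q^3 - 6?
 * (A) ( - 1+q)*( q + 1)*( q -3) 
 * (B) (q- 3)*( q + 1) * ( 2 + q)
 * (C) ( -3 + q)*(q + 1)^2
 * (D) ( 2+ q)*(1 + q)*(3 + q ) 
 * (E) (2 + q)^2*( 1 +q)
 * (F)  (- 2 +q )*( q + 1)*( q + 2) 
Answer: B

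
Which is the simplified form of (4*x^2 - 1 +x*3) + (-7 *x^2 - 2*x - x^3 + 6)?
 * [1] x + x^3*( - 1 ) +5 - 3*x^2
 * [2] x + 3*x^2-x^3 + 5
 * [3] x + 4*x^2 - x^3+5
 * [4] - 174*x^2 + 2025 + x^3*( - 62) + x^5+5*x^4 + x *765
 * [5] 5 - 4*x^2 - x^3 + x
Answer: 1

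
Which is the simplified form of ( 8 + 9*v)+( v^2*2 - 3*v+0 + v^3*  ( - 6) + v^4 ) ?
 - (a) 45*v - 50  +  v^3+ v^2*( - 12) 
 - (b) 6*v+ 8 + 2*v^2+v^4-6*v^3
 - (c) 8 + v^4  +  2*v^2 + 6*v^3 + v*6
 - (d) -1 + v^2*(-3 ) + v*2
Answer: b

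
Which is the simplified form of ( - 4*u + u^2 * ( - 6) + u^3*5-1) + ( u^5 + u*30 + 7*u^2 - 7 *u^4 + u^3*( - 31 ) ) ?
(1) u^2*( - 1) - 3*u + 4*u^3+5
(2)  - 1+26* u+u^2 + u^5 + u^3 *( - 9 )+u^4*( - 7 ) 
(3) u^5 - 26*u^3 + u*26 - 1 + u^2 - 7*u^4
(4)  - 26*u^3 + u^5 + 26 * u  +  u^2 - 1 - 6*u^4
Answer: 3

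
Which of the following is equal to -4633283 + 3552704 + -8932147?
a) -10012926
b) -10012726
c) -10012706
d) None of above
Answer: b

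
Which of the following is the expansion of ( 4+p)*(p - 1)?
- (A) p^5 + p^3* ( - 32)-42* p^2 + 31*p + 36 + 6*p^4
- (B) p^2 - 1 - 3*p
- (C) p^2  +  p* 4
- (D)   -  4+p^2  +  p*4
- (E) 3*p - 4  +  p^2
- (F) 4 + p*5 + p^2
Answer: E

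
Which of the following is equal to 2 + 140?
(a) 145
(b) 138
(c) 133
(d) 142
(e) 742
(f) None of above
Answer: d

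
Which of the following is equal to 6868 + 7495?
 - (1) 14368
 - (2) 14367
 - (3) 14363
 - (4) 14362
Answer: 3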